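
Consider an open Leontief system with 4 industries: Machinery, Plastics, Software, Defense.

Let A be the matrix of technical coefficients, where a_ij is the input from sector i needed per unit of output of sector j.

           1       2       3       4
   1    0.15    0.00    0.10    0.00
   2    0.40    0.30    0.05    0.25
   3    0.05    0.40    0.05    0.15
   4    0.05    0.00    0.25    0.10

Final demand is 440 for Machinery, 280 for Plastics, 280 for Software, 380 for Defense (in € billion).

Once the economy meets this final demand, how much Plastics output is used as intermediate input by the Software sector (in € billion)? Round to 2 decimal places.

I − A =
  [   0.85     0.00    -0.10     0.00]
  [  -0.40     0.70    -0.05    -0.25]
  [  -0.05    -0.40     0.95    -0.15]
  [  -0.05     0.00    -0.25     0.90]
Compute the cofactors C_ij = (−1)^(i+j)·(3×3 minor ij) of I−A; the adjugate is their transpose:
adj(I−A) = Cᵀ =
  [ 0.529250   0.036000   0.063000   0.020500]
  [ 0.344625   0.689625   0.128625   0.213000]
  [ 0.185750   0.306000   0.535500   0.174250]
  [ 0.081000   0.087000   0.152250   0.528750]
det(I−A) = Σ_j (I−A)_1j·C_1j = (0.85)(0.529250) + (0.00)(0.344625) + (-0.10)(0.185750) + (0.00)(0.081000) = 0.4312875
(I − A)⁻¹ = adj(I−A) / det(I−A) ≈
  [   1.2271     0.0835     0.1461     0.0475]
  [   0.7991     1.5990     0.2982     0.4939]
  [   0.4307     0.7095     1.2416     0.4040]
  [   0.1878     0.2017     0.3530     1.2260]
First solve x = (I − A)⁻¹ d = adj(I−A)·d / det(I−A); in particular x_3 = (0.185750·440 + 0.306000·280 + 0.535500·280 + 0.174250·380) / 0.4312875 = 383.565 / 0.4312875 ≈ 889.3488.
Intermediate flow from 2 to 3: z_23 = a_23 · x_3 = 0.05 × 383.565 / 0.4312875 = 19.17825 / 0.4312875 ≈ 44.47.

z_23 = 44.47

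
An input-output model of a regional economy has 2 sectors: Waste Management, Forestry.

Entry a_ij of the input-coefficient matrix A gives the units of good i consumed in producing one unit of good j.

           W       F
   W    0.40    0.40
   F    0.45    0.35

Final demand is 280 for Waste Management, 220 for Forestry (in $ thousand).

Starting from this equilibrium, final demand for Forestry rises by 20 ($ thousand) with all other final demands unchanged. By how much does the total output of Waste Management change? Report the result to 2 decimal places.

I − A =
  [   0.60    -0.40]
  [  -0.45     0.65]
det(I−A) = (0.60)(0.65) − (-0.40)(-0.45) = 0.2100
adj(I−A) = [[0.65, 0.40], [0.45, 0.60]]
(I − A)⁻¹ = adj(I−A) / det(I−A) ≈
  [   3.0952     1.9048]
  [   2.1429     2.8571]
Δx = (I − A)⁻¹ Δd with Δd having +20 in the Forestry component and 0 elsewhere.
So Δx_W = L_WF · (+20), where L_WF = adj(I−A)_WF / det(I−A) = 0.40 / 0.2100.
Δx_W = 0.40 × (+20) / 0.2100 = 8.00 / 0.2100 ≈ 38.10.

Δx_W = 38.10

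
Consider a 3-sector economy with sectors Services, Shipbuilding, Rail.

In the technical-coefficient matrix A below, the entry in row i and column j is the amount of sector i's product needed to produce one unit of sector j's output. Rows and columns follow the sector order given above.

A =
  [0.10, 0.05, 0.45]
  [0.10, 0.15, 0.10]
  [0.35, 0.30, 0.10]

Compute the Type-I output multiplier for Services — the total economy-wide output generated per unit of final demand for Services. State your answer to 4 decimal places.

I − A =
  [   0.90    -0.05    -0.45]
  [  -0.10     0.85    -0.10]
  [  -0.35    -0.30     0.90]
Cofactors of I−A, C_ij = (−1)^(i+j)·(minor ij) (rows/columns in the sector order above):
  C_11 = (0.85)(0.90) − (-0.10)(-0.30) = 0.7350
  C_12 = −[(-0.10)(0.90) − (-0.10)(-0.35)] = 0.1250
  C_13 = (-0.10)(-0.30) − (0.85)(-0.35) = 0.3275
  C_21 = −[(-0.05)(0.90) − (-0.45)(-0.30)] = 0.1800
  C_22 = (0.90)(0.90) − (-0.45)(-0.35) = 0.6525
  C_23 = −[(0.90)(-0.30) − (-0.05)(-0.35)] = 0.2875
  C_31 = (-0.05)(-0.10) − (-0.45)(0.85) = 0.3875
  C_32 = −[(0.90)(-0.10) − (-0.45)(-0.10)] = 0.1350
  C_33 = (0.90)(0.85) − (-0.05)(-0.10) = 0.7600
det(I−A) = Σ_j (I−A)_1j·C_1j = (0.90)(0.7350) + (-0.05)(0.1250) + (-0.45)(0.3275) = 0.507875
adj(I−A) = Cᵀ =
  [ 0.7350   0.1800   0.3875]
  [ 0.1250   0.6525   0.1350]
  [ 0.3275   0.2875   0.7600]
(I − A)⁻¹ = adj(I−A) / det(I−A) ≈
  [   1.44721     0.35442     0.76298]
  [   0.24612     1.28476     0.26581]
  [   0.64484     0.56608     1.49643]
The output multiplier for sector j is the column-j sum of the Leontief inverse (I − A)⁻¹ = adj(I−A) / det(I−A).
Column 1 of adj(I−A): (0.7350, 0.1250, 0.3275); det(I−A) = 0.507875.
m_1 = (0.7350 + 0.1250 + 0.3275) / 0.507875 = 1.1875 / 0.507875 ≈ 2.3382.

m_1 = 2.3382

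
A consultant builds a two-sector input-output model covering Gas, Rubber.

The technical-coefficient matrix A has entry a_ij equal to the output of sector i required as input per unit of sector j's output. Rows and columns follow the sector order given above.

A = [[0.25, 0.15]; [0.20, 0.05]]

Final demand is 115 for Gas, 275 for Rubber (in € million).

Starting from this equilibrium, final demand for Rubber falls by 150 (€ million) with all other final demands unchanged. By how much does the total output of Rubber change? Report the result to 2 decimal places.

Δx_R = -164.84

I − A =
  [   0.75    -0.15]
  [  -0.20     0.95]
det(I−A) = (0.75)(0.95) − (-0.15)(-0.20) = 0.6825
adj(I−A) = [[0.95, 0.15], [0.20, 0.75]]
(I − A)⁻¹ = adj(I−A) / det(I−A) ≈
  [   1.3919     0.2198]
  [   0.2930     1.0989]
Δx = (I − A)⁻¹ Δd with Δd having -150 in the Rubber component and 0 elsewhere.
So Δx_R = L_RR · (-150), where L_RR = adj(I−A)_RR / det(I−A) = 0.75 / 0.6825.
Δx_R = 0.75 × (-150) / 0.6825 = -112.50 / 0.6825 ≈ -164.84.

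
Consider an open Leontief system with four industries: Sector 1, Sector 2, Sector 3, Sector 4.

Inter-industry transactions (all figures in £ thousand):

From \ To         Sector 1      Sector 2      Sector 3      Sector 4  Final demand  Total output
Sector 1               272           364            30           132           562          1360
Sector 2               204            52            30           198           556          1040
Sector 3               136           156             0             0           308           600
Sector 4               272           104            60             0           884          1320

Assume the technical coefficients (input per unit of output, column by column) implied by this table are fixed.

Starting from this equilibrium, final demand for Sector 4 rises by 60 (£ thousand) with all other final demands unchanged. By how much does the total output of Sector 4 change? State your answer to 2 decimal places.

Δx_4 = 64.31

Technical coefficients a_ij = z_ij / X_j:
  a_11 = 272/1360 = 0.20, a_21 = 204/1360 = 0.15, a_31 = 136/1360 = 0.10, a_41 = 272/1360 = 0.20
  a_12 = 364/1040 = 0.35, a_22 = 52/1040 = 0.05, a_32 = 156/1040 = 0.15, a_42 = 104/1040 = 0.10
  a_13 = 30/600 = 0.05, a_23 = 30/600 = 0.05, a_33 = 0/600 = 0.00, a_43 = 60/600 = 0.10
  a_14 = 132/1320 = 0.10, a_24 = 198/1320 = 0.15, a_34 = 0/1320 = 0.00, a_44 = 0/1320 = 0.00
I − A =
  [   0.80    -0.35    -0.05    -0.10]
  [  -0.15     0.95    -0.05    -0.15]
  [  -0.10    -0.15     1.00     0.00]
  [  -0.20    -0.10    -0.10     1.00]
Compute the cofactors C_ij = (−1)^(i+j)·(3×3 minor ij) of I−A; the adjugate is their transpose:
adj(I−A) = Cᵀ =
  [ 0.925250   0.369000   0.079500   0.147875]
  [ 0.186500   0.774000   0.061500   0.134750]
  [ 0.120500   0.153000   0.664500   0.035000]
  [ 0.215750   0.166500   0.088500   0.693875]
det(I−A) = Σ_j (I−A)_1j·C_1j = (0.80)(0.925250) + (-0.35)(0.186500) + (-0.05)(0.120500) + (-0.10)(0.215750) = 0.647325
(I − A)⁻¹ = adj(I−A) / det(I−A) ≈
  [   1.4293     0.5700     0.1228     0.2284]
  [   0.2881     1.1957     0.0950     0.2082]
  [   0.1862     0.2364     1.0265     0.0541]
  [   0.3333     0.2572     0.1367     1.0719]
Δx = (I − A)⁻¹ Δd with Δd having +60 in the Sector 4 component and 0 elsewhere.
So Δx_4 = L_44 · (+60), where L_44 = adj(I−A)_44 / det(I−A) = 0.693875 / 0.647325.
Δx_4 = 0.693875 × (+60) / 0.647325 = 41.6325 / 0.647325 ≈ 64.31.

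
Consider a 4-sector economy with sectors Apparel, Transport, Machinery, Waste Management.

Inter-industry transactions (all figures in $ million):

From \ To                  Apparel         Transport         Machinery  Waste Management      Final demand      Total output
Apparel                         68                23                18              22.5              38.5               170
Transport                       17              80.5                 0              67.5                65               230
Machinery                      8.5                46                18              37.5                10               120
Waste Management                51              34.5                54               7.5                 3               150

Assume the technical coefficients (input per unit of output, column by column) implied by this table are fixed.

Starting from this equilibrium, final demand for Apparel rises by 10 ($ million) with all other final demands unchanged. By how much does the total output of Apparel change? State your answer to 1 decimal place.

Technical coefficients a_ij = z_ij / X_j:
  a_AA = 68/170 = 0.40, a_TA = 17/170 = 0.10, a_MA = 8.5/170 = 0.05, a_WA = 51/170 = 0.30
  a_AT = 23/230 = 0.10, a_TT = 80.5/230 = 0.35, a_MT = 46/230 = 0.20, a_WT = 34.5/230 = 0.15
  a_AM = 18/120 = 0.15, a_TM = 0/120 = 0.00, a_MM = 18/120 = 0.15, a_WM = 54/120 = 0.45
  a_AW = 22.5/150 = 0.15, a_TW = 67.5/150 = 0.45, a_MW = 37.5/150 = 0.25, a_WW = 7.5/150 = 0.05
I − A =
  [   0.60    -0.10    -0.15    -0.15]
  [  -0.10     0.65     0.00    -0.45]
  [  -0.05    -0.20     0.85    -0.25]
  [  -0.30    -0.15    -0.45     0.95]
Compute the cofactors C_ij = (−1)^(i+j)·(3×3 minor ij) of I−A; the adjugate is their transpose:
adj(I−A) = Cᵀ =
  [ 0.353875   0.136250   0.146625   0.159000]
  [ 0.194375   0.357000   0.162750   0.242625]
  [ 0.126000   0.140875   0.275500   0.159125]
  [ 0.202125   0.166125   0.202500   0.315125]
det(I−A) = Σ_j (I−A)_1j·C_1j = (0.60)(0.353875) + (-0.10)(0.194375) + (-0.15)(0.126000) + (-0.15)(0.202125) = 0.14366875
(I − A)⁻¹ = adj(I−A) / det(I−A) ≈
  [   2.4631     0.9484     1.0206     1.1067]
  [   1.3529     2.4849     1.1328     1.6888]
  [   0.8770     0.9806     1.9176     1.1076]
  [   1.4069     1.1563     1.4095     2.1934]
Δx = (I − A)⁻¹ Δd with Δd having +10 in the Apparel component and 0 elsewhere.
So Δx_A = L_AA · (+10), where L_AA = adj(I−A)_AA / det(I−A) = 0.353875 / 0.14366875.
Δx_A = 0.353875 × (+10) / 0.14366875 = 3.53875 / 0.14366875 ≈ 24.6.

Δx_A = 24.6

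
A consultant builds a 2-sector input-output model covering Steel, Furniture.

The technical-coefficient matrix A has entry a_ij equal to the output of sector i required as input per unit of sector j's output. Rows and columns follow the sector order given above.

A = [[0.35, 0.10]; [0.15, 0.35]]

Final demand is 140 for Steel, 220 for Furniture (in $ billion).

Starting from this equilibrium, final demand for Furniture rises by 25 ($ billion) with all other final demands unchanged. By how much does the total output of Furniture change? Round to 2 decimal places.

Δx_2 = 39.88

I − A =
  [   0.65    -0.10]
  [  -0.15     0.65]
det(I−A) = (0.65)(0.65) − (-0.10)(-0.15) = 0.4075
adj(I−A) = [[0.65, 0.10], [0.15, 0.65]]
(I − A)⁻¹ = adj(I−A) / det(I−A) ≈
  [   1.5951     0.2454]
  [   0.3681     1.5951]
Δx = (I − A)⁻¹ Δd with Δd having +25 in the Furniture component and 0 elsewhere.
So Δx_2 = L_22 · (+25), where L_22 = adj(I−A)_22 / det(I−A) = 0.65 / 0.4075.
Δx_2 = 0.65 × (+25) / 0.4075 = 16.25 / 0.4075 ≈ 39.88.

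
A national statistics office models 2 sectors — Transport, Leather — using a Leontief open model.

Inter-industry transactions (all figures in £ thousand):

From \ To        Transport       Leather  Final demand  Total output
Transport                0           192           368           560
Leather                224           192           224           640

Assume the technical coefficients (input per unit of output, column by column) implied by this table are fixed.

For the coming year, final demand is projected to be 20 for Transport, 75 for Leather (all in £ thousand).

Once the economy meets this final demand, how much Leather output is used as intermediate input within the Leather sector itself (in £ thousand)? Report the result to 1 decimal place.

z_LL = 42.9

Technical coefficients a_ij = z_ij / X_j:
  a_TT = 0/560 = 0.00, a_LT = 224/560 = 0.40
  a_TL = 192/640 = 0.30, a_LL = 192/640 = 0.30
I − A =
  [   1.00    -0.30]
  [  -0.40     0.70]
det(I−A) = (1.00)(0.70) − (-0.30)(-0.40) = 0.5800
adj(I−A) = [[0.70, 0.30], [0.40, 1.00]]
(I − A)⁻¹ = adj(I−A) / det(I−A) ≈
  [   1.2069     0.5172]
  [   0.6897     1.7241]
First solve x = (I − A)⁻¹ d = adj(I−A)·d / det(I−A); in particular x_L = (0.40·20 + 1.00·75) / 0.5800 = 83.00 / 0.5800 ≈ 143.103.
Intermediate flow from L to L: z_LL = a_LL · x_L = 0.30 × 83.00 / 0.5800 = 24.90 / 0.5800 ≈ 42.9.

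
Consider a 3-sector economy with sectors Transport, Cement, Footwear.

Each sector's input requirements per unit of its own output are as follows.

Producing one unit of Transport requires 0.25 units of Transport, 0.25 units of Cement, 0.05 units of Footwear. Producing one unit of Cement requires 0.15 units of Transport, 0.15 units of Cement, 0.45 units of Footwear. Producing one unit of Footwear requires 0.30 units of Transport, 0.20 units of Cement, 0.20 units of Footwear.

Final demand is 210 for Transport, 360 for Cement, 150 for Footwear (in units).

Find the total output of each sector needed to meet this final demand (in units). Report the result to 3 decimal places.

x_T = 709.053, x_C = 791.358, x_F = 676.955

I − A =
  [   0.75    -0.15    -0.30]
  [  -0.25     0.85    -0.20]
  [  -0.05    -0.45     0.80]
Cofactors of I−A, C_ij = (−1)^(i+j)·(minor ij) (rows/columns in the sector order above):
  C_11 = (0.85)(0.80) − (-0.20)(-0.45) = 0.5900
  C_12 = −[(-0.25)(0.80) − (-0.20)(-0.05)] = 0.2100
  C_13 = (-0.25)(-0.45) − (0.85)(-0.05) = 0.1550
  C_21 = −[(-0.15)(0.80) − (-0.30)(-0.45)] = 0.2550
  C_22 = (0.75)(0.80) − (-0.30)(-0.05) = 0.5850
  C_23 = −[(0.75)(-0.45) − (-0.15)(-0.05)] = 0.3450
  C_31 = (-0.15)(-0.20) − (-0.30)(0.85) = 0.2850
  C_32 = −[(0.75)(-0.20) − (-0.30)(-0.25)] = 0.2250
  C_33 = (0.75)(0.85) − (-0.15)(-0.25) = 0.6000
det(I−A) = Σ_j (I−A)_1j·C_1j = (0.75)(0.5900) + (-0.15)(0.2100) + (-0.30)(0.1550) = 0.3645
adj(I−A) = Cᵀ =
  [ 0.5900   0.2550   0.2850]
  [ 0.2100   0.5850   0.2250]
  [ 0.1550   0.3450   0.6000]
(I − A)⁻¹ = adj(I−A) / det(I−A) ≈
  [   1.6187     0.6996     0.7819]
  [   0.5761     1.6049     0.6173]
  [   0.4252     0.9465     1.6461]
x = (I − A)⁻¹ d = adj(I−A)·d / det(I−A), with det(I−A) = 0.3645:
  x_T = (0.5900·210 + 0.2550·360 + 0.2850·150) / 0.3645 = 258.45 / 0.3645 ≈ 709.053
  x_C = (0.2100·210 + 0.5850·360 + 0.2250·150) / 0.3645 = 288.45 / 0.3645 ≈ 791.358
  x_F = (0.1550·210 + 0.3450·360 + 0.6000·150) / 0.3645 = 246.75 / 0.3645 ≈ 676.955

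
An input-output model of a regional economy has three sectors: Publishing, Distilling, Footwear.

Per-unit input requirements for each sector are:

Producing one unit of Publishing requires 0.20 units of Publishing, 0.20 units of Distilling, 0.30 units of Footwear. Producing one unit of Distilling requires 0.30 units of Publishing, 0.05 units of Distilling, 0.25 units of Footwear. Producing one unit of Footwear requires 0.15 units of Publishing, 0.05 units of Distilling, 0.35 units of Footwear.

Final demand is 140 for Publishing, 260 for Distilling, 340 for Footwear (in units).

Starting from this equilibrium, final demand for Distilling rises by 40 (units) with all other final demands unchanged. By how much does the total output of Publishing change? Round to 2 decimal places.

I − A =
  [   0.80    -0.30    -0.15]
  [  -0.20     0.95    -0.05]
  [  -0.30    -0.25     0.65]
Cofactors of I−A, C_ij = (−1)^(i+j)·(minor ij) (rows/columns in the sector order above):
  C_11 = (0.95)(0.65) − (-0.05)(-0.25) = 0.6050
  C_12 = −[(-0.20)(0.65) − (-0.05)(-0.30)] = 0.1450
  C_13 = (-0.20)(-0.25) − (0.95)(-0.30) = 0.3350
  C_21 = −[(-0.30)(0.65) − (-0.15)(-0.25)] = 0.2325
  C_22 = (0.80)(0.65) − (-0.15)(-0.30) = 0.4750
  C_23 = −[(0.80)(-0.25) − (-0.30)(-0.30)] = 0.2900
  C_31 = (-0.30)(-0.05) − (-0.15)(0.95) = 0.1575
  C_32 = −[(0.80)(-0.05) − (-0.15)(-0.20)] = 0.0700
  C_33 = (0.80)(0.95) − (-0.30)(-0.20) = 0.7000
det(I−A) = Σ_j (I−A)_1j·C_1j = (0.80)(0.6050) + (-0.30)(0.1450) + (-0.15)(0.3350) = 0.39025
adj(I−A) = Cᵀ =
  [ 0.6050   0.2325   0.1575]
  [ 0.1450   0.4750   0.0700]
  [ 0.3350   0.2900   0.7000]
(I − A)⁻¹ = adj(I−A) / det(I−A) ≈
  [   1.5503     0.5958     0.4036]
  [   0.3716     1.2172     0.1794]
  [   0.8584     0.7431     1.7937]
Δx = (I − A)⁻¹ Δd with Δd having +40 in the Distilling component and 0 elsewhere.
So Δx_1 = L_12 · (+40), where L_12 = adj(I−A)_12 / det(I−A) = 0.2325 / 0.39025.
Δx_1 = 0.2325 × (+40) / 0.39025 = 9.30 / 0.39025 ≈ 23.83.

Δx_1 = 23.83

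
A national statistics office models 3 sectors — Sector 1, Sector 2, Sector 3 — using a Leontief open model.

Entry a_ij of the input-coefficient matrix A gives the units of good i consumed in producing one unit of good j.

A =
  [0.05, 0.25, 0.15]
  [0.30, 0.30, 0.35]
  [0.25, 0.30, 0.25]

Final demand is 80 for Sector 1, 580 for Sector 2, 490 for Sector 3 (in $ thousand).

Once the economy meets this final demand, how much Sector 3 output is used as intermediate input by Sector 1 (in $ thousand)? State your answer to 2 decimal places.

z_31 = 233.68

I − A =
  [   0.95    -0.25    -0.15]
  [  -0.30     0.70    -0.35]
  [  -0.25    -0.30     0.75]
Cofactors of I−A, C_ij = (−1)^(i+j)·(minor ij) (rows/columns in the sector order above):
  C_11 = (0.70)(0.75) − (-0.35)(-0.30) = 0.4200
  C_12 = −[(-0.30)(0.75) − (-0.35)(-0.25)] = 0.3125
  C_13 = (-0.30)(-0.30) − (0.70)(-0.25) = 0.2650
  C_21 = −[(-0.25)(0.75) − (-0.15)(-0.30)] = 0.2325
  C_22 = (0.95)(0.75) − (-0.15)(-0.25) = 0.6750
  C_23 = −[(0.95)(-0.30) − (-0.25)(-0.25)] = 0.3475
  C_31 = (-0.25)(-0.35) − (-0.15)(0.70) = 0.1925
  C_32 = −[(0.95)(-0.35) − (-0.15)(-0.30)] = 0.3775
  C_33 = (0.95)(0.70) − (-0.25)(-0.30) = 0.5900
det(I−A) = Σ_j (I−A)_1j·C_1j = (0.95)(0.4200) + (-0.25)(0.3125) + (-0.15)(0.2650) = 0.281125
adj(I−A) = Cᵀ =
  [ 0.4200   0.2325   0.1925]
  [ 0.3125   0.6750   0.3775]
  [ 0.2650   0.3475   0.5900]
(I − A)⁻¹ = adj(I−A) / det(I−A) ≈
  [   1.4940     0.8270     0.6847]
  [   1.1116     2.4011     1.3428]
  [   0.9426     1.2361     2.0987]
First solve x = (I − A)⁻¹ d = adj(I−A)·d / det(I−A); in particular x_1 = (0.4200·80 + 0.2325·580 + 0.1925·490) / 0.281125 = 262.775 / 0.281125 ≈ 934.7265.
Intermediate flow from 3 to 1: z_31 = a_31 · x_1 = 0.25 × 262.775 / 0.281125 = 65.69375 / 0.281125 ≈ 233.68.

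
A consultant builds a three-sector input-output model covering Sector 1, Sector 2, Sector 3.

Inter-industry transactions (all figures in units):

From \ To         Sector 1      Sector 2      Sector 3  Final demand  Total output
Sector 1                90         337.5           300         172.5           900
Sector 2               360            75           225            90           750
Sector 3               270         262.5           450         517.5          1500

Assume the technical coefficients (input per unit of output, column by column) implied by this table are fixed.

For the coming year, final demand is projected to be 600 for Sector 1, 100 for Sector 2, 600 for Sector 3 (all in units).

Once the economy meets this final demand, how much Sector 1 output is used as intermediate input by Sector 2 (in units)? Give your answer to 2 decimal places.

z_12 = 588.16

Technical coefficients a_ij = z_ij / X_j:
  a_11 = 90/900 = 0.10, a_21 = 360/900 = 0.40, a_31 = 270/900 = 0.30
  a_12 = 337.5/750 = 0.45, a_22 = 75/750 = 0.10, a_32 = 262.5/750 = 0.35
  a_13 = 300/1500 = 0.20, a_23 = 225/1500 = 0.15, a_33 = 450/1500 = 0.30
I − A =
  [   0.90    -0.45    -0.20]
  [  -0.40     0.90    -0.15]
  [  -0.30    -0.35     0.70]
Cofactors of I−A, C_ij = (−1)^(i+j)·(minor ij) (rows/columns in the sector order above):
  C_11 = (0.90)(0.70) − (-0.15)(-0.35) = 0.5775
  C_12 = −[(-0.40)(0.70) − (-0.15)(-0.30)] = 0.3250
  C_13 = (-0.40)(-0.35) − (0.90)(-0.30) = 0.4100
  C_21 = −[(-0.45)(0.70) − (-0.20)(-0.35)] = 0.3850
  C_22 = (0.90)(0.70) − (-0.20)(-0.30) = 0.5700
  C_23 = −[(0.90)(-0.35) − (-0.45)(-0.30)] = 0.4500
  C_31 = (-0.45)(-0.15) − (-0.20)(0.90) = 0.2475
  C_32 = −[(0.90)(-0.15) − (-0.20)(-0.40)] = 0.2150
  C_33 = (0.90)(0.90) − (-0.45)(-0.40) = 0.6300
det(I−A) = Σ_j (I−A)_1j·C_1j = (0.90)(0.5775) + (-0.45)(0.3250) + (-0.20)(0.4100) = 0.2915
adj(I−A) = Cᵀ =
  [ 0.5775   0.3850   0.2475]
  [ 0.3250   0.5700   0.2150]
  [ 0.4100   0.4500   0.6300]
(I − A)⁻¹ = adj(I−A) / det(I−A) ≈
  [   1.9811     1.3208     0.8491]
  [   1.1149     1.9554     0.7376]
  [   1.4065     1.5437     2.1612]
First solve x = (I − A)⁻¹ d = adj(I−A)·d / det(I−A); in particular x_2 = (0.3250·600 + 0.5700·100 + 0.2150·600) / 0.2915 = 381.00 / 0.2915 ≈ 1307.0326.
Intermediate flow from 1 to 2: z_12 = a_12 · x_2 = 0.45 × 381.00 / 0.2915 = 171.45 / 0.2915 ≈ 588.16.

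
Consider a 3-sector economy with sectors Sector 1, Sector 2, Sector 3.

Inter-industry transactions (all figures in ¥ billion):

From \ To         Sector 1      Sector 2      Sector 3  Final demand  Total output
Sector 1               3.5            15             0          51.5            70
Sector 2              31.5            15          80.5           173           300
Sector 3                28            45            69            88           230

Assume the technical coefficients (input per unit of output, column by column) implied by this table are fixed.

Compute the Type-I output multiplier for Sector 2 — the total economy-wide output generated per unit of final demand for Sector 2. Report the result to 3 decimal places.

Technical coefficients a_ij = z_ij / X_j:
  a_11 = 3.5/70 = 0.05, a_21 = 31.5/70 = 0.45, a_31 = 28/70 = 0.40
  a_12 = 15/300 = 0.05, a_22 = 15/300 = 0.05, a_32 = 45/300 = 0.15
  a_13 = 0/230 = 0.00, a_23 = 80.5/230 = 0.35, a_33 = 69/230 = 0.30
I − A =
  [   0.95    -0.05     0.00]
  [  -0.45     0.95    -0.35]
  [  -0.40    -0.15     0.70]
Cofactors of I−A, C_ij = (−1)^(i+j)·(minor ij) (rows/columns in the sector order above):
  C_11 = (0.95)(0.70) − (-0.35)(-0.15) = 0.6125
  C_12 = −[(-0.45)(0.70) − (-0.35)(-0.40)] = 0.4550
  C_13 = (-0.45)(-0.15) − (0.95)(-0.40) = 0.4475
  C_21 = −[(-0.05)(0.70) − (0.00)(-0.15)] = 0.0350
  C_22 = (0.95)(0.70) − (0.00)(-0.40) = 0.6650
  C_23 = −[(0.95)(-0.15) − (-0.05)(-0.40)] = 0.1625
  C_31 = (-0.05)(-0.35) − (0.00)(0.95) = 0.0175
  C_32 = −[(0.95)(-0.35) − (0.00)(-0.45)] = 0.3325
  C_33 = (0.95)(0.95) − (-0.05)(-0.45) = 0.8800
det(I−A) = Σ_j (I−A)_1j·C_1j = (0.95)(0.6125) + (-0.05)(0.4550) + (0.00)(0.4475) = 0.559125
adj(I−A) = Cᵀ =
  [ 0.6125   0.0350   0.0175]
  [ 0.4550   0.6650   0.3325]
  [ 0.4475   0.1625   0.8800]
(I − A)⁻¹ = adj(I−A) / det(I−A) ≈
  [   1.0955     0.0626     0.0313]
  [   0.8138     1.1894     0.5947]
  [   0.8004     0.2906     1.5739]
The output multiplier for sector j is the column-j sum of the Leontief inverse (I − A)⁻¹ = adj(I−A) / det(I−A).
Column 2 of adj(I−A): (0.0350, 0.6650, 0.1625); det(I−A) = 0.559125.
m_2 = (0.0350 + 0.6650 + 0.1625) / 0.559125 = 0.8625 / 0.559125 ≈ 1.543.

m_2 = 1.543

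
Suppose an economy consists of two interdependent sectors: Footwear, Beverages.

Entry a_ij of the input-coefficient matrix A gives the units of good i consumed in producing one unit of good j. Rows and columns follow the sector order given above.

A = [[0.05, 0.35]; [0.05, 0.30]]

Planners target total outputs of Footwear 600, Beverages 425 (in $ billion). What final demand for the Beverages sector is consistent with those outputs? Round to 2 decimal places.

I − A =
  [   0.95    -0.35]
  [  -0.05     0.70]
d = (I − A) x:
  d_1 = (+0.95)·600 + (-0.35)·425 = 421.25
  d_2 = (-0.05)·600 + (+0.70)·425 = 267.50

d_2 = 267.50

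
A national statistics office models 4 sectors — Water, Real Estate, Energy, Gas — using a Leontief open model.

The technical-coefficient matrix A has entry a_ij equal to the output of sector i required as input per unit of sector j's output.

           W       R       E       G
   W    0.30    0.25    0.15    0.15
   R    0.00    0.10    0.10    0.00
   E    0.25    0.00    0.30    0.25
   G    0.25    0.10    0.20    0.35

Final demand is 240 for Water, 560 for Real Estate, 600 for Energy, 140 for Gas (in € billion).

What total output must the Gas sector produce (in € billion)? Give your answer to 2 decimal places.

I − A =
  [   0.70    -0.25    -0.15    -0.15]
  [   0.00     0.90    -0.10     0.00]
  [  -0.25     0.00     0.70    -0.25]
  [  -0.25    -0.10    -0.20     0.65]
Compute the cofactors C_ij = (−1)^(i+j)·(3×3 minor ij) of I−A; the adjugate is their transpose:
adj(I−A) = Cᵀ =
  [ 0.36200   0.11550   0.13250   0.13450]
  [ 0.02250   0.21600   0.04175   0.02125]
  [ 0.20250   0.07750   0.37575   0.19125]
  [ 0.20500   0.10150   0.17300   0.40100]
det(I−A) = Σ_j (I−A)_1j·C_1j = (0.70)(0.36200) + (-0.25)(0.02250) + (-0.15)(0.20250) + (-0.15)(0.20500) = 0.18665
(I − A)⁻¹ = adj(I−A) / det(I−A) ≈
  [   1.9395     0.6188     0.7099     0.7206]
  [   0.1205     1.1572     0.2237     0.1138]
  [   1.0849     0.4152     2.0131     1.0246]
  [   1.0983     0.5438     0.9269     2.1484]
x = (I − A)⁻¹ d = adj(I−A)·d / det(I−A), with det(I−A) = 0.18665:
  x_W = (0.36200·240 + 0.11550·560 + 0.13250·600 + 0.13450·140) / 0.18665 = 249.89 / 0.18665 ≈ 1338.82
  x_R = (0.02250·240 + 0.21600·560 + 0.04175·600 + 0.02125·140) / 0.18665 = 154.385 / 0.18665 ≈ 827.14
  x_E = (0.20250·240 + 0.07750·560 + 0.37575·600 + 0.19125·140) / 0.18665 = 344.225 / 0.18665 ≈ 1844.23
  x_G = (0.20500·240 + 0.10150·560 + 0.17300·600 + 0.40100·140) / 0.18665 = 265.98 / 0.18665 ≈ 1425.02

x_G = 1425.02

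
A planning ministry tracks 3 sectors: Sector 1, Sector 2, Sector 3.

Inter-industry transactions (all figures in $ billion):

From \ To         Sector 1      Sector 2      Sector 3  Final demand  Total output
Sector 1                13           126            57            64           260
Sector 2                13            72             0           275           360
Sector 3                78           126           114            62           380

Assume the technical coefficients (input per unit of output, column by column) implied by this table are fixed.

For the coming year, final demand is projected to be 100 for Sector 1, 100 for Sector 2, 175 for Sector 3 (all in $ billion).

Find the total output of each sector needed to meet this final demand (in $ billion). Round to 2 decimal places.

Technical coefficients a_ij = z_ij / X_j:
  a_11 = 13/260 = 0.05, a_21 = 13/260 = 0.05, a_31 = 78/260 = 0.30
  a_12 = 126/360 = 0.35, a_22 = 72/360 = 0.20, a_32 = 126/360 = 0.35
  a_13 = 57/380 = 0.15, a_23 = 0/380 = 0.00, a_33 = 114/380 = 0.30
I − A =
  [   0.95    -0.35    -0.15]
  [  -0.05     0.80     0.00]
  [  -0.30    -0.35     0.70]
Cofactors of I−A, C_ij = (−1)^(i+j)·(minor ij) (rows/columns in the sector order above):
  C_11 = (0.80)(0.70) − (0.00)(-0.35) = 0.5600
  C_12 = −[(-0.05)(0.70) − (0.00)(-0.30)] = 0.0350
  C_13 = (-0.05)(-0.35) − (0.80)(-0.30) = 0.2575
  C_21 = −[(-0.35)(0.70) − (-0.15)(-0.35)] = 0.2975
  C_22 = (0.95)(0.70) − (-0.15)(-0.30) = 0.6200
  C_23 = −[(0.95)(-0.35) − (-0.35)(-0.30)] = 0.4375
  C_31 = (-0.35)(0.00) − (-0.15)(0.80) = 0.1200
  C_32 = −[(0.95)(0.00) − (-0.15)(-0.05)] = 0.0075
  C_33 = (0.95)(0.80) − (-0.35)(-0.05) = 0.7425
det(I−A) = Σ_j (I−A)_1j·C_1j = (0.95)(0.5600) + (-0.35)(0.0350) + (-0.15)(0.2575) = 0.481125
adj(I−A) = Cᵀ =
  [ 0.5600   0.2975   0.1200]
  [ 0.0350   0.6200   0.0075]
  [ 0.2575   0.4375   0.7425]
(I − A)⁻¹ = adj(I−A) / det(I−A) ≈
  [   1.1639     0.6183     0.2494]
  [   0.0727     1.2886     0.0156]
  [   0.5352     0.9093     1.5433]
x = (I − A)⁻¹ d = adj(I−A)·d / det(I−A), with det(I−A) = 0.481125:
  x_1 = (0.5600·100 + 0.2975·100 + 0.1200·175) / 0.481125 = 106.75 / 0.481125 ≈ 221.88
  x_2 = (0.0350·100 + 0.6200·100 + 0.0075·175) / 0.481125 = 66.8125 / 0.481125 ≈ 138.87
  x_3 = (0.2575·100 + 0.4375·100 + 0.7425·175) / 0.481125 = 199.4375 / 0.481125 ≈ 414.52

x_1 = 221.88, x_2 = 138.87, x_3 = 414.52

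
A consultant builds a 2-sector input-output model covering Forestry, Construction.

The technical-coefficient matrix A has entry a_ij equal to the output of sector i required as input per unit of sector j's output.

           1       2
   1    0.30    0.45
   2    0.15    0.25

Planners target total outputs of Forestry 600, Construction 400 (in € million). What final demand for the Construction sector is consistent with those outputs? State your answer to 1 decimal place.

I − A =
  [   0.70    -0.45]
  [  -0.15     0.75]
d = (I − A) x:
  d_1 = (+0.70)·600 + (-0.45)·400 = 240.0
  d_2 = (-0.15)·600 + (+0.75)·400 = 210.0

d_2 = 210.0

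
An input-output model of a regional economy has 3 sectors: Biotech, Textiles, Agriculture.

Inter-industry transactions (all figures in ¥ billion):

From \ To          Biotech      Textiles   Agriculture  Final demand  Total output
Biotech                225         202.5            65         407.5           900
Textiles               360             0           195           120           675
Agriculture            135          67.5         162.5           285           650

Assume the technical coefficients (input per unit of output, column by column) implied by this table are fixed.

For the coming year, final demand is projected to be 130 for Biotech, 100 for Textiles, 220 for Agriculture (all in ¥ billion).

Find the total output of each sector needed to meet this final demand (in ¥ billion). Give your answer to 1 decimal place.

x_1 = 380.6, x_2 = 378.2, x_3 = 419.9

Technical coefficients a_ij = z_ij / X_j:
  a_11 = 225/900 = 0.25, a_21 = 360/900 = 0.40, a_31 = 135/900 = 0.15
  a_12 = 202.5/675 = 0.30, a_22 = 0/675 = 0.00, a_32 = 67.5/675 = 0.10
  a_13 = 65/650 = 0.10, a_23 = 195/650 = 0.30, a_33 = 162.5/650 = 0.25
I − A =
  [   0.75    -0.30    -0.10]
  [  -0.40     1.00    -0.30]
  [  -0.15    -0.10     0.75]
Cofactors of I−A, C_ij = (−1)^(i+j)·(minor ij) (rows/columns in the sector order above):
  C_11 = (1.00)(0.75) − (-0.30)(-0.10) = 0.7200
  C_12 = −[(-0.40)(0.75) − (-0.30)(-0.15)] = 0.3450
  C_13 = (-0.40)(-0.10) − (1.00)(-0.15) = 0.1900
  C_21 = −[(-0.30)(0.75) − (-0.10)(-0.10)] = 0.2350
  C_22 = (0.75)(0.75) − (-0.10)(-0.15) = 0.5475
  C_23 = −[(0.75)(-0.10) − (-0.30)(-0.15)] = 0.1200
  C_31 = (-0.30)(-0.30) − (-0.10)(1.00) = 0.1900
  C_32 = −[(0.75)(-0.30) − (-0.10)(-0.40)] = 0.2650
  C_33 = (0.75)(1.00) − (-0.30)(-0.40) = 0.6300
det(I−A) = Σ_j (I−A)_1j·C_1j = (0.75)(0.7200) + (-0.30)(0.3450) + (-0.10)(0.1900) = 0.4175
adj(I−A) = Cᵀ =
  [ 0.7200   0.2350   0.1900]
  [ 0.3450   0.5475   0.2650]
  [ 0.1900   0.1200   0.6300]
(I − A)⁻¹ = adj(I−A) / det(I−A) ≈
  [   1.7246     0.5629     0.4551]
  [   0.8263     1.3114     0.6347]
  [   0.4551     0.2874     1.5090]
x = (I − A)⁻¹ d = adj(I−A)·d / det(I−A), with det(I−A) = 0.4175:
  x_1 = (0.7200·130 + 0.2350·100 + 0.1900·220) / 0.4175 = 158.90 / 0.4175 ≈ 380.6
  x_2 = (0.3450·130 + 0.5475·100 + 0.2650·220) / 0.4175 = 157.90 / 0.4175 ≈ 378.2
  x_3 = (0.1900·130 + 0.1200·100 + 0.6300·220) / 0.4175 = 175.30 / 0.4175 ≈ 419.9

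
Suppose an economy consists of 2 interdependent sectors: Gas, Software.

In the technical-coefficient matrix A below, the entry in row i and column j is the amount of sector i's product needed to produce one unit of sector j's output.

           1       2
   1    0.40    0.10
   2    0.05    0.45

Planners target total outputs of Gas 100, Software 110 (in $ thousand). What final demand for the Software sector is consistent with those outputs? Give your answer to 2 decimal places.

I − A =
  [   0.60    -0.10]
  [  -0.05     0.55]
d = (I − A) x:
  d_1 = (+0.60)·100 + (-0.10)·110 = 49.00
  d_2 = (-0.05)·100 + (+0.55)·110 = 55.50

d_2 = 55.50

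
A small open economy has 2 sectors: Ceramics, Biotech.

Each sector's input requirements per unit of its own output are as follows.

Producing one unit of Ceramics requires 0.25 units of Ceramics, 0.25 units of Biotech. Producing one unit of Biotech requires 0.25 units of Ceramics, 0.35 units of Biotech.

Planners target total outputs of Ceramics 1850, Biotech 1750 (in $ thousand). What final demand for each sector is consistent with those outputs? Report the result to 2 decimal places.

I − A =
  [   0.75    -0.25]
  [  -0.25     0.65]
d = (I − A) x:
  d_1 = (+0.75)·1850 + (-0.25)·1750 = 950.00
  d_2 = (-0.25)·1850 + (+0.65)·1750 = 675.00

d_1 = 950.00, d_2 = 675.00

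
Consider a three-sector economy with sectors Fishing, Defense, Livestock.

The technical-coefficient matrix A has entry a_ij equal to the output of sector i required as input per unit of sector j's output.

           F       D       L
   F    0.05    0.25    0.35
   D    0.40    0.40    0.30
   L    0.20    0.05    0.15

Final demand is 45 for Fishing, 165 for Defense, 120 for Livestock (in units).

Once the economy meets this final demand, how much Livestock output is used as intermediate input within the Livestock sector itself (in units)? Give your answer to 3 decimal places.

I − A =
  [   0.95    -0.25    -0.35]
  [  -0.40     0.60    -0.30]
  [  -0.20    -0.05     0.85]
Cofactors of I−A, C_ij = (−1)^(i+j)·(minor ij) (rows/columns in the sector order above):
  C_11 = (0.60)(0.85) − (-0.30)(-0.05) = 0.4950
  C_12 = −[(-0.40)(0.85) − (-0.30)(-0.20)] = 0.4000
  C_13 = (-0.40)(-0.05) − (0.60)(-0.20) = 0.1400
  C_21 = −[(-0.25)(0.85) − (-0.35)(-0.05)] = 0.2300
  C_22 = (0.95)(0.85) − (-0.35)(-0.20) = 0.7375
  C_23 = −[(0.95)(-0.05) − (-0.25)(-0.20)] = 0.0975
  C_31 = (-0.25)(-0.30) − (-0.35)(0.60) = 0.2850
  C_32 = −[(0.95)(-0.30) − (-0.35)(-0.40)] = 0.4250
  C_33 = (0.95)(0.60) − (-0.25)(-0.40) = 0.4700
det(I−A) = Σ_j (I−A)_1j·C_1j = (0.95)(0.4950) + (-0.25)(0.4000) + (-0.35)(0.1400) = 0.32125
adj(I−A) = Cᵀ =
  [ 0.4950   0.2300   0.2850]
  [ 0.4000   0.7375   0.4250]
  [ 0.1400   0.0975   0.4700]
(I − A)⁻¹ = adj(I−A) / det(I−A) ≈
  [   1.5409     0.7160     0.8872]
  [   1.2451     2.2957     1.3230]
  [   0.4358     0.3035     1.4630]
First solve x = (I − A)⁻¹ d = adj(I−A)·d / det(I−A); in particular x_L = (0.1400·45 + 0.0975·165 + 0.4700·120) / 0.32125 = 78.7875 / 0.32125 ≈ 245.25292.
Intermediate flow from L to L: z_LL = a_LL · x_L = 0.15 × 78.7875 / 0.32125 = 11.818125 / 0.32125 ≈ 36.788.

z_LL = 36.788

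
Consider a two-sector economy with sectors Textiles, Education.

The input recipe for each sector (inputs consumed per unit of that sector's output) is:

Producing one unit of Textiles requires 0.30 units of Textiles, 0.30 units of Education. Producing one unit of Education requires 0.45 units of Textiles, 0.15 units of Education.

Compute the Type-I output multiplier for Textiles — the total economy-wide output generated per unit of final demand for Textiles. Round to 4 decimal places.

m_1 = 2.5000

I − A =
  [   0.70    -0.45]
  [  -0.30     0.85]
det(I−A) = (0.70)(0.85) − (-0.45)(-0.30) = 0.4600
adj(I−A) = [[0.85, 0.45], [0.30, 0.70]]
(I − A)⁻¹ = adj(I−A) / det(I−A) ≈
  [   1.84783     0.97826]
  [   0.65217     1.52174]
The output multiplier for sector j is the column-j sum of the Leontief inverse (I − A)⁻¹ = adj(I−A) / det(I−A).
Column 1 of adj(I−A): (0.85, 0.30); det(I−A) = 0.4600.
m_1 = (0.85 + 0.30) / 0.4600 = 1.15 / 0.4600 = 2.5000.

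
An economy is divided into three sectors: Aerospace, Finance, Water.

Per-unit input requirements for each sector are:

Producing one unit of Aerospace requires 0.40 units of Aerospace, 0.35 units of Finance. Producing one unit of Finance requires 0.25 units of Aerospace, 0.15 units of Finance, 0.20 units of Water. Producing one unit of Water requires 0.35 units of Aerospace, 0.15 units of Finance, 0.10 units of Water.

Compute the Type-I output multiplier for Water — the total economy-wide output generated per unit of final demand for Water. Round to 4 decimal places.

I − A =
  [   0.60    -0.25    -0.35]
  [  -0.35     0.85    -0.15]
  [   0.00    -0.20     0.90]
Cofactors of I−A, C_ij = (−1)^(i+j)·(minor ij) (rows/columns in the sector order above):
  C_11 = (0.85)(0.90) − (-0.15)(-0.20) = 0.7350
  C_12 = −[(-0.35)(0.90) − (-0.15)(0.00)] = 0.3150
  C_13 = (-0.35)(-0.20) − (0.85)(0.00) = 0.0700
  C_21 = −[(-0.25)(0.90) − (-0.35)(-0.20)] = 0.2950
  C_22 = (0.60)(0.90) − (-0.35)(0.00) = 0.5400
  C_23 = −[(0.60)(-0.20) − (-0.25)(0.00)] = 0.1200
  C_31 = (-0.25)(-0.15) − (-0.35)(0.85) = 0.3350
  C_32 = −[(0.60)(-0.15) − (-0.35)(-0.35)] = 0.2125
  C_33 = (0.60)(0.85) − (-0.25)(-0.35) = 0.4225
det(I−A) = Σ_j (I−A)_1j·C_1j = (0.60)(0.7350) + (-0.25)(0.3150) + (-0.35)(0.0700) = 0.33775
adj(I−A) = Cᵀ =
  [ 0.7350   0.2950   0.3350]
  [ 0.3150   0.5400   0.2125]
  [ 0.0700   0.1200   0.4225]
(I − A)⁻¹ = adj(I−A) / det(I−A) ≈
  [   2.17617     0.87343     0.99186]
  [   0.93264     1.59882     0.62916]
  [   0.20725     0.35529     1.25093]
The output multiplier for sector j is the column-j sum of the Leontief inverse (I − A)⁻¹ = adj(I−A) / det(I−A).
Column W of adj(I−A): (0.3350, 0.2125, 0.4225); det(I−A) = 0.33775.
m_W = (0.3350 + 0.2125 + 0.4225) / 0.33775 = 0.97 / 0.33775 ≈ 2.8719.

m_W = 2.8719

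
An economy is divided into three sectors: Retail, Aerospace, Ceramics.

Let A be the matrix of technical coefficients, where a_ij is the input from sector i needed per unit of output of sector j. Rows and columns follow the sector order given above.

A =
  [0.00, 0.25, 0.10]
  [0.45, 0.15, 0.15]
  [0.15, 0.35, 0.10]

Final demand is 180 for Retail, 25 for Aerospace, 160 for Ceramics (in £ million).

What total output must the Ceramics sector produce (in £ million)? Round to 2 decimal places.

x_C = 310.14

I − A =
  [   1.00    -0.25    -0.10]
  [  -0.45     0.85    -0.15]
  [  -0.15    -0.35     0.90]
Cofactors of I−A, C_ij = (−1)^(i+j)·(minor ij) (rows/columns in the sector order above):
  C_11 = (0.85)(0.90) − (-0.15)(-0.35) = 0.7125
  C_12 = −[(-0.45)(0.90) − (-0.15)(-0.15)] = 0.4275
  C_13 = (-0.45)(-0.35) − (0.85)(-0.15) = 0.2850
  C_21 = −[(-0.25)(0.90) − (-0.10)(-0.35)] = 0.2600
  C_22 = (1.00)(0.90) − (-0.10)(-0.15) = 0.8850
  C_23 = −[(1.00)(-0.35) − (-0.25)(-0.15)] = 0.3875
  C_31 = (-0.25)(-0.15) − (-0.10)(0.85) = 0.1225
  C_32 = −[(1.00)(-0.15) − (-0.10)(-0.45)] = 0.1950
  C_33 = (1.00)(0.85) − (-0.25)(-0.45) = 0.7375
det(I−A) = Σ_j (I−A)_1j·C_1j = (1.00)(0.7125) + (-0.25)(0.4275) + (-0.10)(0.2850) = 0.577125
adj(I−A) = Cᵀ =
  [ 0.7125   0.2600   0.1225]
  [ 0.4275   0.8850   0.1950]
  [ 0.2850   0.3875   0.7375]
(I − A)⁻¹ = adj(I−A) / det(I−A) ≈
  [   1.2346     0.4505     0.2123]
  [   0.7407     1.5335     0.3379]
  [   0.4938     0.6714     1.2779]
x = (I − A)⁻¹ d = adj(I−A)·d / det(I−A), with det(I−A) = 0.577125:
  x_R = (0.7125·180 + 0.2600·25 + 0.1225·160) / 0.577125 = 154.35 / 0.577125 ≈ 267.45
  x_A = (0.4275·180 + 0.8850·25 + 0.1950·160) / 0.577125 = 130.275 / 0.577125 ≈ 225.73
  x_C = (0.2850·180 + 0.3875·25 + 0.7375·160) / 0.577125 = 178.9875 / 0.577125 ≈ 310.14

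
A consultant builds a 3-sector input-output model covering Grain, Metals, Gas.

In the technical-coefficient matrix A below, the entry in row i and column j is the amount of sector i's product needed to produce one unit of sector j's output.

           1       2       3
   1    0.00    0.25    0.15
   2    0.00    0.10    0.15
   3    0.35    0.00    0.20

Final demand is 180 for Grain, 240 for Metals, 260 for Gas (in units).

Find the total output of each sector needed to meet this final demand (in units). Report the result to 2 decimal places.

x_1 = 337.24, x_2 = 345.42, x_3 = 472.54

I − A =
  [   1.00    -0.25    -0.15]
  [   0.00     0.90    -0.15]
  [  -0.35     0.00     0.80]
Cofactors of I−A, C_ij = (−1)^(i+j)·(minor ij) (rows/columns in the sector order above):
  C_11 = (0.90)(0.80) − (-0.15)(0.00) = 0.7200
  C_12 = −[(0.00)(0.80) − (-0.15)(-0.35)] = 0.0525
  C_13 = (0.00)(0.00) − (0.90)(-0.35) = 0.3150
  C_21 = −[(-0.25)(0.80) − (-0.15)(0.00)] = 0.2000
  C_22 = (1.00)(0.80) − (-0.15)(-0.35) = 0.7475
  C_23 = −[(1.00)(0.00) − (-0.25)(-0.35)] = 0.0875
  C_31 = (-0.25)(-0.15) − (-0.15)(0.90) = 0.1725
  C_32 = −[(1.00)(-0.15) − (-0.15)(0.00)] = 0.1500
  C_33 = (1.00)(0.90) − (-0.25)(0.00) = 0.9000
det(I−A) = Σ_j (I−A)_1j·C_1j = (1.00)(0.7200) + (-0.25)(0.0525) + (-0.15)(0.3150) = 0.659625
adj(I−A) = Cᵀ =
  [ 0.7200   0.2000   0.1725]
  [ 0.0525   0.7475   0.1500]
  [ 0.3150   0.0875   0.9000]
(I − A)⁻¹ = adj(I−A) / det(I−A) ≈
  [   1.0915     0.3032     0.2615]
  [   0.0796     1.1332     0.2274]
  [   0.4775     0.1327     1.3644]
x = (I − A)⁻¹ d = adj(I−A)·d / det(I−A), with det(I−A) = 0.659625:
  x_1 = (0.7200·180 + 0.2000·240 + 0.1725·260) / 0.659625 = 222.45 / 0.659625 ≈ 337.24
  x_2 = (0.0525·180 + 0.7475·240 + 0.1500·260) / 0.659625 = 227.85 / 0.659625 ≈ 345.42
  x_3 = (0.3150·180 + 0.0875·240 + 0.9000·260) / 0.659625 = 311.70 / 0.659625 ≈ 472.54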